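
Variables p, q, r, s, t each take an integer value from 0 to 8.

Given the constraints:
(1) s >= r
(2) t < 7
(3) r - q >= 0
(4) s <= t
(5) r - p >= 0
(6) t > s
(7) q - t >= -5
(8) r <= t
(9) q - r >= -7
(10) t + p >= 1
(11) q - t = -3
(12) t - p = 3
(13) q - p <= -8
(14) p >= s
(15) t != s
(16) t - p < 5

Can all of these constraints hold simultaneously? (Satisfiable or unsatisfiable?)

Constraints 5, 9, and 13 give q − r ≥ -7, r − p ≥ 0, p − q ≥ 8.
Adding all 3 inequalities: the left sides telescope to 0, and the right sides sum to (-7) + 0 + 8 = 1. So 0 ≥ 1, which is false.

Unsatisfiable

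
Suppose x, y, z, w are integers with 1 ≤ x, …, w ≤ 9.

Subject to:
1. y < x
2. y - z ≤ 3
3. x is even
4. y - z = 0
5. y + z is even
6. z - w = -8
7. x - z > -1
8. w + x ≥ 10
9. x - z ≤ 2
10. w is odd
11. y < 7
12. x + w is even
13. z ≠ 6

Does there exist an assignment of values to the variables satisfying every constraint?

Constraint 3 makes x even and constraint 10 makes w odd, so x + w must be odd. Constraint 12 says x + w is even — contradiction.

Unsatisfiable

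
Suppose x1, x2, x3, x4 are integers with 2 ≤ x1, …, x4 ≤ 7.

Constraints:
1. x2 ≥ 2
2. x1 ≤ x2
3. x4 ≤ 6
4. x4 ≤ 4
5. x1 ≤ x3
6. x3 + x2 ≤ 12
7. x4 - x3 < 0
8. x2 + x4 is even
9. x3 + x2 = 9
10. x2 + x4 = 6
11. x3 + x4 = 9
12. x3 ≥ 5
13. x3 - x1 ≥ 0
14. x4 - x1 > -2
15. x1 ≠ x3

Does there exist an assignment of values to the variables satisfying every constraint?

The assignment x1 = 3, x2 = 3, x3 = 6, x4 = 3 works:
  constraint 6 holds since x3 + x2 = 9.
  constraint 7 holds since x4 - x3 = -3.
  constraint 9 holds since x3 + x2 = 9.
The rest check out directly.

Satisfiable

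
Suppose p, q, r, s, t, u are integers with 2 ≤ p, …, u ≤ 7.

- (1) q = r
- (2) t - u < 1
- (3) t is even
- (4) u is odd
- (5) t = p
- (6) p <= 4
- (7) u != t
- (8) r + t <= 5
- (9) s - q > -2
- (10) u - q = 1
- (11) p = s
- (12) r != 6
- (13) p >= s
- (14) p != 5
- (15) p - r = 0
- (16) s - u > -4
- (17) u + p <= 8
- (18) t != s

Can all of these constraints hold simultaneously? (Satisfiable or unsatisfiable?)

Unsatisfiable

From constraints 5 and 11, t = p = s, so t = s. But constraint 18 says t ≠ s. Contradiction.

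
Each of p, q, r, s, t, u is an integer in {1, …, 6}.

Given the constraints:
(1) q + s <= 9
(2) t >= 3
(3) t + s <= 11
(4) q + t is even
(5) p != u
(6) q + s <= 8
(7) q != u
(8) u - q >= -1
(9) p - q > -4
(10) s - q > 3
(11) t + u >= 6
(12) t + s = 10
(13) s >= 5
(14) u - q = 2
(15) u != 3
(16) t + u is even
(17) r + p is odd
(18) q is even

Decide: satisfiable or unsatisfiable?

Satisfiable

One satisfying assignment is p = 1, q = 2, r = 4, s = 6, t = 4, u = 4.
For the less obvious constraints — constraint 1: q + s = 8; constraint 3: t + s = 10 — and the others hold by inspection.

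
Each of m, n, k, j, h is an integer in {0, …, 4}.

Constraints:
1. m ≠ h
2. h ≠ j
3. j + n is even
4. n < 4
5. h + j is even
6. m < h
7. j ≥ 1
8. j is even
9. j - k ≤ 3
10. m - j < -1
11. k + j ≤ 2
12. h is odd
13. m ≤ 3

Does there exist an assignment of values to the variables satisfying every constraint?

Constraint 12 makes h odd and constraint 8 makes j even, so h + j must be odd. Constraint 5 says h + j is even — contradiction.

Unsatisfiable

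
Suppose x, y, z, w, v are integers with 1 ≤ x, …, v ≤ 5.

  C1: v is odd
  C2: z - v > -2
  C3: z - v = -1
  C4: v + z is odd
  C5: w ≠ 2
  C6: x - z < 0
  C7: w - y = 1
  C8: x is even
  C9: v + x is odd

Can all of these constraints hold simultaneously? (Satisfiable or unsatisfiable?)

Satisfiable

Take x = 2, y = 4, z = 4, w = 5, v = 5. Then constraint 2: z - v = -1; constraint 3: z - v = -1, and every other listed constraint is also met.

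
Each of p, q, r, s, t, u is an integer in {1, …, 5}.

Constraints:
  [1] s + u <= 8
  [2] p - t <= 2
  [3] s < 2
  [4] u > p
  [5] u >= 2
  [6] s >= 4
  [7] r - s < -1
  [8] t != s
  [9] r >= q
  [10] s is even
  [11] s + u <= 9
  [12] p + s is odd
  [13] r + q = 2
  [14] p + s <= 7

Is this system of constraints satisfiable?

From constraint 6: s ≥ 4. From constraint 3: s ≤ 1. But 1 < 4, so no value of s works.

Unsatisfiable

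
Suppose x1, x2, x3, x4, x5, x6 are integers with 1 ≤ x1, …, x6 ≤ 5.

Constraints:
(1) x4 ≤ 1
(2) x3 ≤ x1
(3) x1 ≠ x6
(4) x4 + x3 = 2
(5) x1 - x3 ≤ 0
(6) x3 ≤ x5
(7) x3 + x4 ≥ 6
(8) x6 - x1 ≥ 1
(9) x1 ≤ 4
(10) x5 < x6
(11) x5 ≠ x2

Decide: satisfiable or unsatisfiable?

From constraints 2 and 9: x3 ≤ x1 ≤ 4. From constraint 1: x4 ≤ 1. Hence x3 + x4 ≤ 5. But constraint 7 requires x3 + x4 ≥ 6, and 6 > 5. Contradiction.

Unsatisfiable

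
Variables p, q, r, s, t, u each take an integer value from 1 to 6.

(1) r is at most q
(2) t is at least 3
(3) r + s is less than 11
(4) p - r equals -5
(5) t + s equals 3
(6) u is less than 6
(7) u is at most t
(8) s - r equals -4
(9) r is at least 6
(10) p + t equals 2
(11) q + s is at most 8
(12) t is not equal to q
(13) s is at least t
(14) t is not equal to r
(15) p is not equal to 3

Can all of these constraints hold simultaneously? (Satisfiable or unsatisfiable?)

Unsatisfiable

From constraints 1 and 9: q ≥ r ≥ 6. From constraints 2 and 13: s ≥ t ≥ 3. Hence q + s ≥ 9. But constraint 11 requires q + s ≤ 8, and 8 < 9. Contradiction.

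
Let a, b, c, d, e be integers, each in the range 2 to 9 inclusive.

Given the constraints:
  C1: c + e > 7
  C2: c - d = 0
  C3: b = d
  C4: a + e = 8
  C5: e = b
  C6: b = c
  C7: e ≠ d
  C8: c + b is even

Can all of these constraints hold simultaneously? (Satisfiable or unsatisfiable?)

From constraints 3 and 5, e = b = d, so e = d. But constraint 7 says e ≠ d. Contradiction.

Unsatisfiable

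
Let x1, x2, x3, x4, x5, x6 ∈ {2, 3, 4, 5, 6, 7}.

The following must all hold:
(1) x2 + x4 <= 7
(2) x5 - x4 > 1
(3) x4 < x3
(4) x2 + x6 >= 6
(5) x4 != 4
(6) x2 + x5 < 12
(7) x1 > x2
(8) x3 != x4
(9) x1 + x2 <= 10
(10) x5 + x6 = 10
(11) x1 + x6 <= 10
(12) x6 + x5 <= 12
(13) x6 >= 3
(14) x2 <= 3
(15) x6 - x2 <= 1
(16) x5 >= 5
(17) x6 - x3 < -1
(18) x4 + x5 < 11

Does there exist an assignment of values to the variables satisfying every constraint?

The assignment x1 = 6, x2 = 3, x3 = 6, x4 = 2, x5 = 6, x6 = 4 works:
  constraint 1 holds since x2 + x4 = 5.
  constraint 2 holds since x5 - x4 = 4.
The rest check out directly.

Satisfiable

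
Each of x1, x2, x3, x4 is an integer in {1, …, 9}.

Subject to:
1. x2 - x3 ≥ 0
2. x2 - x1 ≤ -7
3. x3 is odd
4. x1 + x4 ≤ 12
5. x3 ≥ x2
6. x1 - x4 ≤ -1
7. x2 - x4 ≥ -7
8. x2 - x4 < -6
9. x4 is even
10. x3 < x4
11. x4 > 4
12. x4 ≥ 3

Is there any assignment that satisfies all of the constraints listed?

Unsatisfiable

Constraints 2, 6, and 7 give x4 − x1 ≥ 1, x1 − x2 ≥ 7, x2 − x4 ≥ -7.
Adding all 3 inequalities: the left sides telescope to 0, and the right sides sum to 1 + 7 + (-7) = 1. So 0 ≥ 1, which is false.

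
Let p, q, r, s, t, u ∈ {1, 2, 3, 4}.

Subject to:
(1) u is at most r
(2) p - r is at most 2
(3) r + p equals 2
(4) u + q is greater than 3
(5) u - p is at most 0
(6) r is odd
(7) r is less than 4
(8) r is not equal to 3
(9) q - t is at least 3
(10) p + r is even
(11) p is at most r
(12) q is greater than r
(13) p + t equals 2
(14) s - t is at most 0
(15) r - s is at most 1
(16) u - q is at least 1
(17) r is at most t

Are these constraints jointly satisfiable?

Constraints 2, 5, 9, 14, 15, and 16 give t − s ≥ 0, s − r ≥ -1, r − p ≥ -2, p − u ≥ 0, u − q ≥ 1, q − t ≥ 3.
Adding all 6 inequalities: the left sides telescope to 0, and the right sides sum to 0 + (-1) + (-2) + 0 + 1 + 3 = 1. So 0 ≥ 1, which is false.

Unsatisfiable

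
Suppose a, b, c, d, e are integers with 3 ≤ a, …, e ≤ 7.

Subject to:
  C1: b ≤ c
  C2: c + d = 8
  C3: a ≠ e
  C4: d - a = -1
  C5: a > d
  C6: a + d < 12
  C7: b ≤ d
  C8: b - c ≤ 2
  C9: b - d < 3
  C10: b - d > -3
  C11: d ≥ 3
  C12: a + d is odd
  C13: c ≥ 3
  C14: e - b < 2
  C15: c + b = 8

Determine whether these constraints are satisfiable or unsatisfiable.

Take a = 5, b = 4, c = 4, d = 4, e = 3. Then constraint 2: c + d = 8; constraint 4: d - a = -1, and every other listed constraint is also met.

Satisfiable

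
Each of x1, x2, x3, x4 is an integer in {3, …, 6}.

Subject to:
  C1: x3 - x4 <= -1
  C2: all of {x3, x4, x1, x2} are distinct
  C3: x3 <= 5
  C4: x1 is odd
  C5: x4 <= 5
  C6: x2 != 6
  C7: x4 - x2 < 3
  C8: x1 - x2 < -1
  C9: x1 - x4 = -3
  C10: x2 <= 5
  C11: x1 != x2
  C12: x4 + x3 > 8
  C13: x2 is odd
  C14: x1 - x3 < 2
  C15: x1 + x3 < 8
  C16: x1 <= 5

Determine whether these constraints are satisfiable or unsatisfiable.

Constraints 3, 5, 10, and 16 confine each of x3, x4, x1, x2 to the 3 values {3, …, 5} (the domain already gives each ≥ 3).
Constraint 2 requires all 4 of them to be distinct, but only 3 values are available — impossible by the pigeonhole principle.

Unsatisfiable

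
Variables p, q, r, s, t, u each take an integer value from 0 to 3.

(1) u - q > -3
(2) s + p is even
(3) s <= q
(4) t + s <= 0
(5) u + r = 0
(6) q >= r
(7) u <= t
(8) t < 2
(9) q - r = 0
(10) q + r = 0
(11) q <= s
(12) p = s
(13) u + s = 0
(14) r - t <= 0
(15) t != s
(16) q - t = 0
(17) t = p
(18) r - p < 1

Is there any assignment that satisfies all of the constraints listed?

Unsatisfiable

From constraints 12 and 17, t = p = s, so t = s. But constraint 15 says t ≠ s. Contradiction.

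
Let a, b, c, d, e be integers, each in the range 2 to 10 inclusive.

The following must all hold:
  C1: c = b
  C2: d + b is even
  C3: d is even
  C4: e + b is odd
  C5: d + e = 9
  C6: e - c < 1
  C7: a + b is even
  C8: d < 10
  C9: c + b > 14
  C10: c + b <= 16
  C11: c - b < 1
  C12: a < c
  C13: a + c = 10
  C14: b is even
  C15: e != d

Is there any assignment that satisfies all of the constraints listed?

Satisfiable

Setting (a, b, c, d, e) = (2, 8, 8, 2, 7) satisfies everything: constraint 5: d + e = 9; constraint 6: e - c = -1; constraint 9: c + b = 16, and the others follow.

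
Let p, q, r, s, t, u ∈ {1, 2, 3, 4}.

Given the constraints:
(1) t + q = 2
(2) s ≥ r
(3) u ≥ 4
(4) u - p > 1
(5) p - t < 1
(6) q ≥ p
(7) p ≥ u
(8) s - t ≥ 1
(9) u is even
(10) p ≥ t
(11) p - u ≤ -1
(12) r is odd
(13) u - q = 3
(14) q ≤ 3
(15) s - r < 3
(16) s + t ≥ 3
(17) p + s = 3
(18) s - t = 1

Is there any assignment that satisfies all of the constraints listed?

From constraints 3 and 7: p ≥ u and u ≥ 4, so p ≥ 4. From constraints 6 and 14: p ≤ q and q ≤ 3, so p ≤ 3. But 3 < 4, so no value of p works.

Unsatisfiable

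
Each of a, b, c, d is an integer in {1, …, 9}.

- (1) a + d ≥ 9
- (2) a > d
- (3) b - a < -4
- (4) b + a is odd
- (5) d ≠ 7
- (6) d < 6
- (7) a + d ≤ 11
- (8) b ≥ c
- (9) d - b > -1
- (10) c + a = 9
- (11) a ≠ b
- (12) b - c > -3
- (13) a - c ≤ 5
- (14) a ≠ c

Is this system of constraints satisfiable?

Satisfiable

Take a = 7, b = 2, c = 2, d = 3. Then constraint 1: a + d = 10; constraint 3: b - a = -5, and every other listed constraint is also met.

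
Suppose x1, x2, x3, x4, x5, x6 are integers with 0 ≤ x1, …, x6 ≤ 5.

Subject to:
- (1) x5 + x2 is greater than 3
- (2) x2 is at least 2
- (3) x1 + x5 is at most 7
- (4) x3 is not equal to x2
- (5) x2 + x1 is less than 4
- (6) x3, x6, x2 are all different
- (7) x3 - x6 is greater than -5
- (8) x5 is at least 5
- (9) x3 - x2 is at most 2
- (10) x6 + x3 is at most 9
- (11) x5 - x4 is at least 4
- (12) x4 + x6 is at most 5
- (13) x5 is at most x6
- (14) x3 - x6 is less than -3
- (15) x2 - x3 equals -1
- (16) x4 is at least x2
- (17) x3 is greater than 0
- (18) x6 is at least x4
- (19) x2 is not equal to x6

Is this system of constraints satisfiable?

From constraints 2 and 16: x4 ≥ x2 ≥ 2. From constraints 8 and 13: x6 ≥ x5 ≥ 5. Hence x4 + x6 ≥ 7. But constraint 12 requires x4 + x6 ≤ 5, and 5 < 7. Contradiction.

Unsatisfiable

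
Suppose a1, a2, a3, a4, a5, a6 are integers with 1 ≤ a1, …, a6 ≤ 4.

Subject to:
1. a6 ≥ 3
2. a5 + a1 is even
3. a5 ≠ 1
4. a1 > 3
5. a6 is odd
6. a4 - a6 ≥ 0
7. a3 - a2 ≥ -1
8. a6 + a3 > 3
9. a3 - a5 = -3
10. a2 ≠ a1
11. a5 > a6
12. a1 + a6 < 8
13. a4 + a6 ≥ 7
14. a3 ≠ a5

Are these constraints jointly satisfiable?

Satisfiable

One satisfying assignment is a1 = 4, a2 = 2, a3 = 1, a4 = 4, a5 = 4, a6 = 3.
For the less obvious constraints — constraint 6: a4 - a6 = 1; constraint 7: a3 - a2 = -1; constraint 8: a6 + a3 = 4 — and the others hold by inspection.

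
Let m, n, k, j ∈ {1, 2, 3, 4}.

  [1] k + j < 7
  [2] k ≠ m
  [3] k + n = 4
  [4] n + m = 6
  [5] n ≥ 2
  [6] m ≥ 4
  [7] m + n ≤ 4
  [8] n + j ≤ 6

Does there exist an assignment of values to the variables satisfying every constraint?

Unsatisfiable

From constraint 6: m ≥ 4. From constraint 5: n ≥ 2. Hence m + n ≥ 6. But constraint 7 requires m + n ≤ 4, and 4 < 6. Contradiction.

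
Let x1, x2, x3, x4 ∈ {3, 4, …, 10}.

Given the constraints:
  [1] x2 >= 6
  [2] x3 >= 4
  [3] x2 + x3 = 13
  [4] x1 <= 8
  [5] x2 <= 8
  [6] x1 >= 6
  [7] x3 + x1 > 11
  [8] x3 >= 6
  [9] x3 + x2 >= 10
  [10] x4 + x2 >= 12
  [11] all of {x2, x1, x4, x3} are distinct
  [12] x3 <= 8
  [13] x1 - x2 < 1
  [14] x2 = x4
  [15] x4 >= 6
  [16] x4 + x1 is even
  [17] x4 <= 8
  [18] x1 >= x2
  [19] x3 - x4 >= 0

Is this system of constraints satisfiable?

Unsatisfiable

Constraints 1, 4, 5, 6, 8, 12, 15, and 17 confine each of x2, x1, x4, x3 to the 3 values {6, …, 8}.
Constraint 11 requires all 4 of them to be distinct, but only 3 values are available — impossible by the pigeonhole principle.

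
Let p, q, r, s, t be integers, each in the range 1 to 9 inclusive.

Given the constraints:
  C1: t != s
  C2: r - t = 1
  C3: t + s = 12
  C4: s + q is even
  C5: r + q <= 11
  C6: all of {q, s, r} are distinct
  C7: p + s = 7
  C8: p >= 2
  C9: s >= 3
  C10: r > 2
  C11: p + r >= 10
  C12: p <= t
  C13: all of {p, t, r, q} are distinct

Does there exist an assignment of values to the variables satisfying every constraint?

Satisfiable

Try p = 3, q = 2, r = 9, s = 4, t = 8.
Check constraint 2: r - t = 1; constraint 3: t + s = 12; constraint 5: r + q = 11. The remaining constraints are straightforward to verify.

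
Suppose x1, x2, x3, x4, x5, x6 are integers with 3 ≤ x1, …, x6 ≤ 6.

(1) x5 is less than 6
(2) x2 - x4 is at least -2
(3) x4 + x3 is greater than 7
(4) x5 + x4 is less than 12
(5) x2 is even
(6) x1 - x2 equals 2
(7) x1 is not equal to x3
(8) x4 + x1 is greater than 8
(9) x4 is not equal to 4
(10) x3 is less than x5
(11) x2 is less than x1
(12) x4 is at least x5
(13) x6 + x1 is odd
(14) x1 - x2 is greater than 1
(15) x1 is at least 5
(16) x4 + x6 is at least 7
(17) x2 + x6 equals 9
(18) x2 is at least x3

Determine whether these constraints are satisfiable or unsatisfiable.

Setting (x1, x2, x3, x4, x5, x6) = (6, 4, 4, 5, 5, 5) satisfies everything: constraint 2: x2 - x4 = -1; constraint 3: x4 + x3 = 9; constraint 4: x5 + x4 = 10, and the others follow.

Satisfiable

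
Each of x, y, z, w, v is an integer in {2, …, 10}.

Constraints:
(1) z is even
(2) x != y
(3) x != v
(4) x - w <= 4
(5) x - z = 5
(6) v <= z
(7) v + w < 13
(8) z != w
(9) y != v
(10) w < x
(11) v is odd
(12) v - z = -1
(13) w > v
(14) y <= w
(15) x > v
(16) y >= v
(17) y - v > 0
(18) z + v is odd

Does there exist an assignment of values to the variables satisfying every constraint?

Satisfiable

Take x = 9, y = 4, z = 4, w = 8, v = 3. Then constraint 4: x - w = 1; constraint 5: x - z = 5, and every other listed constraint is also met.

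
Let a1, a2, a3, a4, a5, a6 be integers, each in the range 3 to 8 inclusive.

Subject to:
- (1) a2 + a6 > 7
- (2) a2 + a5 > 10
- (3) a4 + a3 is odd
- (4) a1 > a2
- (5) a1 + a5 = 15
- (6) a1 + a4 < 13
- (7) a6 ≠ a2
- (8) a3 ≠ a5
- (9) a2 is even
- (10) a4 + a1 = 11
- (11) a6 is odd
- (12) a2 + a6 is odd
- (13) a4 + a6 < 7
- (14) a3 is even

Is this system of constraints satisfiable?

Satisfiable

The assignment a1 = 8, a2 = 6, a3 = 8, a4 = 3, a5 = 7, a6 = 3 works:
  constraint 1 holds since a2 + a6 = 9.
  constraint 2 holds since a2 + a5 = 13.
The rest check out directly.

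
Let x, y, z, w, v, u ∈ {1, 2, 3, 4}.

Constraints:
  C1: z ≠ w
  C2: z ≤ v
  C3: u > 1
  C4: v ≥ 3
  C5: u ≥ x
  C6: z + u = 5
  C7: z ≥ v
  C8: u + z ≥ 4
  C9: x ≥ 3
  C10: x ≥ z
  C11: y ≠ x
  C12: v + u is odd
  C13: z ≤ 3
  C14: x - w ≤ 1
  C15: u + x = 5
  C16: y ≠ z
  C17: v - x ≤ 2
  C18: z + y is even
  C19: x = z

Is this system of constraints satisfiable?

Unsatisfiable

From constraints 4 and 7: z ≥ v ≥ 3. From constraints 5 and 9: u ≥ x ≥ 3. Hence z + u ≥ 6. But constraint 6 requires z + u = 5, and 5 < 6. Contradiction.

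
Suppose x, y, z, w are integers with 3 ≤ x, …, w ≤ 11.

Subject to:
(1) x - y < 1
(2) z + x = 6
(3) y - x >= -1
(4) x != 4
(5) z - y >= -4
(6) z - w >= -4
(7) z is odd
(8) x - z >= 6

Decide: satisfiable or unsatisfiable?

Constraints 3, 5, and 8 give z − y ≥ -4, y − x ≥ -1, x − z ≥ 6.
Adding all 3 inequalities: the left sides telescope to 0, and the right sides sum to (-4) + (-1) + 6 = 1. So 0 ≥ 1, which is false.

Unsatisfiable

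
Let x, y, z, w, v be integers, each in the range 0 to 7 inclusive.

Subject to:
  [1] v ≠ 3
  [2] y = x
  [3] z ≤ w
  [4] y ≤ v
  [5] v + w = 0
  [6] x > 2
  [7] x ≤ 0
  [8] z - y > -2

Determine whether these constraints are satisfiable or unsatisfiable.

Unsatisfiable

From constraint 6: x ≥ 3. From constraint 7: x ≤ 0. But 0 < 3, so no value of x works.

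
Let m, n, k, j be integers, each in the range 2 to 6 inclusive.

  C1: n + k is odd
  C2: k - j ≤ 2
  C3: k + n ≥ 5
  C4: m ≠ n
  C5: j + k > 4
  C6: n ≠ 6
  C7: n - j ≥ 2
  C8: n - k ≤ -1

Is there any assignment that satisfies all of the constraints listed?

Constraints 2, 7, and 8 give n − j ≥ 2, j − k ≥ -2, k − n ≥ 1.
Adding all 3 inequalities: the left sides telescope to 0, and the right sides sum to 2 + (-2) + 1 = 1. So 0 ≥ 1, which is false.

Unsatisfiable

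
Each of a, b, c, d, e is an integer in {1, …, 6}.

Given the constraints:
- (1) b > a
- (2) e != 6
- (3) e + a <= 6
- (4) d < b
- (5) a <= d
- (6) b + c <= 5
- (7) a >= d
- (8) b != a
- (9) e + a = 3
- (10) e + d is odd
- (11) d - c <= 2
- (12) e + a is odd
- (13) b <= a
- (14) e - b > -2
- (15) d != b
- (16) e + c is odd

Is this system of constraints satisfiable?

Constraints 4, 5, and 13 give b ≤ a, a ≤ d, d < b. Chaining: b ≤ a ≤ d < b, which forces b < b — impossible.

Unsatisfiable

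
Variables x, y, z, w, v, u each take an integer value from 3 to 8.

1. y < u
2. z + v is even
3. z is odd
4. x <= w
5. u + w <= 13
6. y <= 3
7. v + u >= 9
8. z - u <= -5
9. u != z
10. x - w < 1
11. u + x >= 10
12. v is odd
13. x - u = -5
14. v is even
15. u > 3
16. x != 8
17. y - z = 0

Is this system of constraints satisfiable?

Unsatisfiable

Constraint 3 makes z odd and constraint 14 makes v even, so z + v must be odd. Constraint 2 says z + v is even — contradiction.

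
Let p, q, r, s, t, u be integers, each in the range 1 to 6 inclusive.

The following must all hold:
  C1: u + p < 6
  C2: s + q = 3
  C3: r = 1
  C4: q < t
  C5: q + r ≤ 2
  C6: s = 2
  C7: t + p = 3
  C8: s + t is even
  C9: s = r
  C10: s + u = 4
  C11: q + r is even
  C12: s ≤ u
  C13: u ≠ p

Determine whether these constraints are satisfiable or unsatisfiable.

Constraint 6 fixes s = 2 and constraint 3 fixes r = 1, but constraint 9 requires s = r. Since 2 ≠ 1, contradiction.

Unsatisfiable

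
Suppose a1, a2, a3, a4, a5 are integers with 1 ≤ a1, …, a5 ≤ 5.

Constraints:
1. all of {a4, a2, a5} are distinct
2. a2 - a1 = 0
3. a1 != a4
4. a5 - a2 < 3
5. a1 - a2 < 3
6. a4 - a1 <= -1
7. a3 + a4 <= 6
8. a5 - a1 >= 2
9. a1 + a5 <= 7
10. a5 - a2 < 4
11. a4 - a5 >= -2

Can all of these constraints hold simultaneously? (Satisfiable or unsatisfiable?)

Constraints 6, 8, and 11 give a1 − a4 ≥ 1, a4 − a5 ≥ -2, a5 − a1 ≥ 2.
Adding all 3 inequalities: the left sides telescope to 0, and the right sides sum to 1 + (-2) + 2 = 1. So 0 ≥ 1, which is false.

Unsatisfiable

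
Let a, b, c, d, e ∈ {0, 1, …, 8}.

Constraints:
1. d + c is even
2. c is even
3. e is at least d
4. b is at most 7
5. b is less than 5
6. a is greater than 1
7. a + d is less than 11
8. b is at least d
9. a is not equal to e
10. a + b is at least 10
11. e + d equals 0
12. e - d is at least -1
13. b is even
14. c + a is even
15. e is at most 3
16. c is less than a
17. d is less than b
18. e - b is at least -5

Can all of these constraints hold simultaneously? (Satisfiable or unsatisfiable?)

Try a = 8, b = 4, c = 0, d = 0, e = 0.
Check constraint 7: a + d = 8; constraint 10: a + b = 12; constraint 11: e + d = 0. The remaining constraints are straightforward to verify.

Satisfiable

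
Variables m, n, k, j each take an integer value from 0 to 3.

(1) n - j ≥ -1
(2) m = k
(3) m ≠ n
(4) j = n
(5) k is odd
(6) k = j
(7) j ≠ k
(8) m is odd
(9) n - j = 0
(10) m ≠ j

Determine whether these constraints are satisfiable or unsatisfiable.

Unsatisfiable

From constraints 2, 4, and 6, m = k = j = n, so m = n. But constraint 3 says m ≠ n. Contradiction.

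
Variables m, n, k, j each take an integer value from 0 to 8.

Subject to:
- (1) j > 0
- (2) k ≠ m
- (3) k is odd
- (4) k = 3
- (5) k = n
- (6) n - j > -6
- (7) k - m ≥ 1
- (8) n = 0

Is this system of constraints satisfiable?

Constraint 4 fixes k = 3 and constraint 8 fixes n = 0, but constraint 5 requires k = n. Since 3 ≠ 0, contradiction.

Unsatisfiable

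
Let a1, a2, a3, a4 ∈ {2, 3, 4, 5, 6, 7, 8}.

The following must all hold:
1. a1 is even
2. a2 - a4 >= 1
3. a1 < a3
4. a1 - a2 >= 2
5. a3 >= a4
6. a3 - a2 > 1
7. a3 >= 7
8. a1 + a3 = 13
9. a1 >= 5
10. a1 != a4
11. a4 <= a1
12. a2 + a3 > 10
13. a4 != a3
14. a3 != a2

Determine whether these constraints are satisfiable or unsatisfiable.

The assignment a1 = 6, a2 = 4, a3 = 7, a4 = 3 works:
  constraint 2 holds since a2 - a4 = 1.
  constraint 4 holds since a1 - a2 = 2.
  constraint 6 holds since a3 - a2 = 3.
The rest check out directly.

Satisfiable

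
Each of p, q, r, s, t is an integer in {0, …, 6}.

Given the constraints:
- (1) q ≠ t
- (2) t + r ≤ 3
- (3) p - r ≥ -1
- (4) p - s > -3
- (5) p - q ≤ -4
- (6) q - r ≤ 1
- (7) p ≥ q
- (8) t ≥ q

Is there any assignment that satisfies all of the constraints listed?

Constraints 3, 5, and 6 give q − p ≥ 4, p − r ≥ -1, r − q ≥ -1.
Adding all 3 inequalities: the left sides telescope to 0, and the right sides sum to 4 + (-1) + (-1) = 2. So 0 ≥ 2, which is false.

Unsatisfiable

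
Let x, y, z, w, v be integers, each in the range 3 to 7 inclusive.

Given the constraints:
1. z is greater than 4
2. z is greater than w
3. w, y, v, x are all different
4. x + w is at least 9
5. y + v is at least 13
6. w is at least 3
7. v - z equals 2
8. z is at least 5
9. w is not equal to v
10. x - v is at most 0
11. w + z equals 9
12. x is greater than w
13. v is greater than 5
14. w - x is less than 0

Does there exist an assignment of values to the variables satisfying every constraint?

Take x = 5, y = 6, z = 5, w = 4, v = 7. Then constraint 4: x + w = 9; constraint 5: y + v = 13; constraint 7: v - z = 2, and every other listed constraint is also met.

Satisfiable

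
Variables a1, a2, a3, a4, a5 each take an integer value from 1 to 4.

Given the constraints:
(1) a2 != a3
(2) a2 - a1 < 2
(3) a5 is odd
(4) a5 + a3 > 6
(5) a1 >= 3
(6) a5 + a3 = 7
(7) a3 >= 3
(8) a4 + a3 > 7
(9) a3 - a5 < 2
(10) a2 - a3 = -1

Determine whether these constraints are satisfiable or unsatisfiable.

Try a1 = 4, a2 = 3, a3 = 4, a4 = 4, a5 = 3.
Check constraint 2: a2 - a1 = -1; constraint 4: a5 + a3 = 7. The remaining constraints are straightforward to verify.

Satisfiable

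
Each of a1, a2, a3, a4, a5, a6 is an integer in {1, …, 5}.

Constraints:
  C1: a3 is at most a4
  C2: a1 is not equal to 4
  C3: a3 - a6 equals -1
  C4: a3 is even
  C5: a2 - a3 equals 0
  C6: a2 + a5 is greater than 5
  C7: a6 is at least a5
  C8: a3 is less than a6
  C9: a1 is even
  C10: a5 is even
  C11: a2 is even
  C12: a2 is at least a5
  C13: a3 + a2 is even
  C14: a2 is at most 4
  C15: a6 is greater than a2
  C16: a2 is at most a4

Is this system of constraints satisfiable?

Satisfiable

One satisfying assignment is a1 = 2, a2 = 4, a3 = 4, a4 = 4, a5 = 4, a6 = 5.
For the less obvious constraints — constraint 3: a3 - a6 = -1; constraint 5: a2 - a3 = 0; constraint 6: a2 + a5 = 8 — and the others hold by inspection.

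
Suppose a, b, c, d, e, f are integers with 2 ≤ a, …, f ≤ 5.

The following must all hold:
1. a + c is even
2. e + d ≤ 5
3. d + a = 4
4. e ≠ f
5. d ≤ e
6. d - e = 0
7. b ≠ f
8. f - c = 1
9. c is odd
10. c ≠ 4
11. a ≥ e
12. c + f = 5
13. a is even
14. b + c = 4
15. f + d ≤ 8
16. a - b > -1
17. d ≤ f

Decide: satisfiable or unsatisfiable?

Unsatisfiable

Constraint 13 makes a even and constraint 9 makes c odd, so a + c must be odd. Constraint 1 says a + c is even — contradiction.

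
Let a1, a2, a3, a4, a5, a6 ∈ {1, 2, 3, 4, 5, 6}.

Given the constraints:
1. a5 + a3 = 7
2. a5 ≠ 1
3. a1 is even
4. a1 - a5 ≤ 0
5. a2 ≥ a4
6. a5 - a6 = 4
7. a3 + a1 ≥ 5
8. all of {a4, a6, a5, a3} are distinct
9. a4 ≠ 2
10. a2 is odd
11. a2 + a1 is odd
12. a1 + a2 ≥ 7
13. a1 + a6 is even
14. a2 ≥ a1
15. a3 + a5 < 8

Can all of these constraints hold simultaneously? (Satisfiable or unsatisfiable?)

Take a1 = 4, a2 = 5, a3 = 1, a4 = 5, a5 = 6, a6 = 2. Then constraint 1: a5 + a3 = 7; constraint 4: a1 - a5 = -2, and every other listed constraint is also met.

Satisfiable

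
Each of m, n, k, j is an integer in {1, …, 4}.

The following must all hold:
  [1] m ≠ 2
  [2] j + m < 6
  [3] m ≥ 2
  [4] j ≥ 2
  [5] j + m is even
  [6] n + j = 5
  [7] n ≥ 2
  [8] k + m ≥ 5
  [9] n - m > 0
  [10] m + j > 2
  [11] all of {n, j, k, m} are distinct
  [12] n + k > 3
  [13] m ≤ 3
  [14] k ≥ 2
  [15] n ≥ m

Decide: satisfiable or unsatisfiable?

Unsatisfiable

Constraints 3, 4, 7, and 14 confine each of n, j, k, m to the 3 values {2, …, 4} (the domain already gives each ≤ 4).
Constraint 11 requires all 4 of them to be distinct, but only 3 values are available — impossible by the pigeonhole principle.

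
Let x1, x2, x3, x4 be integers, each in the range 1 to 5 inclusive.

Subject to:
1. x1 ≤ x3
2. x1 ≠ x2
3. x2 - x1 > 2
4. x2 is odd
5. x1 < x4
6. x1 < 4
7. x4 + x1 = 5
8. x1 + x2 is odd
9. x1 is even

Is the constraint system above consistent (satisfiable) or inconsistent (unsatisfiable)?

Satisfiable

The assignment x1 = 2, x2 = 5, x3 = 3, x4 = 3 works:
  constraint 3 holds since x2 - x1 = 3.
  constraint 4 holds since x2 = 5 is odd.
  constraint 7 holds since x4 + x1 = 5.
The rest check out directly.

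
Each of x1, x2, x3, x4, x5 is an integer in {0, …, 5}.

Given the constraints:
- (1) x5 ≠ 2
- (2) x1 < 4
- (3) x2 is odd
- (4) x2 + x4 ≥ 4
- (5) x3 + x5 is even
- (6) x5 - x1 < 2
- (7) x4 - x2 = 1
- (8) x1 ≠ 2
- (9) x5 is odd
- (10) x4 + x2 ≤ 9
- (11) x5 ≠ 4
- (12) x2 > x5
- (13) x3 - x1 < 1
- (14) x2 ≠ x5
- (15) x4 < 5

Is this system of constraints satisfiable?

Try x1 = 1, x2 = 3, x3 = 1, x4 = 4, x5 = 1.
Check constraint 4: x2 + x4 = 7; constraint 6: x5 - x1 = 0. The remaining constraints are straightforward to verify.

Satisfiable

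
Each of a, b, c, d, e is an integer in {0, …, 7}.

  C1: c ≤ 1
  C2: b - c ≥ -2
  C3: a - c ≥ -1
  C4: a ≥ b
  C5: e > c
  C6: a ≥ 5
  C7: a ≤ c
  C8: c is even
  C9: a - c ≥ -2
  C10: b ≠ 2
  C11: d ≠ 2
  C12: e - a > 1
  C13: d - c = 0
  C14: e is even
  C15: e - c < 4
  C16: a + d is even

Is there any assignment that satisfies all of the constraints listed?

From constraints 6 and 7: c ≥ a and a ≥ 5, so c ≥ 5. From constraint 1: c ≤ 1. But 1 < 5, so no value of c works.

Unsatisfiable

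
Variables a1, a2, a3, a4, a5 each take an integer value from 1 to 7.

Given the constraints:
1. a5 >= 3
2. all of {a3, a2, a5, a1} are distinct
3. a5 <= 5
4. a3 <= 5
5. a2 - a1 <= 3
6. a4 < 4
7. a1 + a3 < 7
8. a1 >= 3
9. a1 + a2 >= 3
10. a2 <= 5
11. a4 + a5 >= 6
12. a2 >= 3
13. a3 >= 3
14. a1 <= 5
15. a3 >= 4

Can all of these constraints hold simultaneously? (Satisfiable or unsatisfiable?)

Constraints 1, 3, 4, 8, 10, 12, 13, and 14 confine each of a3, a2, a5, a1 to the 3 values {3, …, 5}.
Constraint 2 requires all 4 of them to be distinct, but only 3 values are available — impossible by the pigeonhole principle.

Unsatisfiable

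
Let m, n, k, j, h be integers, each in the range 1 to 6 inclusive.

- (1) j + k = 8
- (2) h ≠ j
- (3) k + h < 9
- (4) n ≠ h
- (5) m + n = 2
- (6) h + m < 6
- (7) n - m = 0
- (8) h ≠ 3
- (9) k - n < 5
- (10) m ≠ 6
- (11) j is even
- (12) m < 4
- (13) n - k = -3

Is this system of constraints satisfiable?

Try m = 1, n = 1, k = 4, j = 4, h = 2.
Check constraint 1: j + k = 8; constraint 3: k + h = 6. The remaining constraints are straightforward to verify.

Satisfiable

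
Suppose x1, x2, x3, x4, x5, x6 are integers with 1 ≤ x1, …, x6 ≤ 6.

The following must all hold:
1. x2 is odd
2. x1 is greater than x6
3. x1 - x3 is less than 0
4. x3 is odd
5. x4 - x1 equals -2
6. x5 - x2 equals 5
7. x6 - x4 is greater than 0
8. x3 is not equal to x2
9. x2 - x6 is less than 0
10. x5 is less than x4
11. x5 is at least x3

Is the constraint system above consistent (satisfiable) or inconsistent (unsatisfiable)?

Unsatisfiable

Constraints 2, 3, 7, 10, and 11 give x4 < x6, x6 < x1, x1 < x3, x3 ≤ x5, x5 < x4. Chaining: x4 < x6 < x1 < x3 ≤ x5 < x4, which forces x4 < x4 — impossible.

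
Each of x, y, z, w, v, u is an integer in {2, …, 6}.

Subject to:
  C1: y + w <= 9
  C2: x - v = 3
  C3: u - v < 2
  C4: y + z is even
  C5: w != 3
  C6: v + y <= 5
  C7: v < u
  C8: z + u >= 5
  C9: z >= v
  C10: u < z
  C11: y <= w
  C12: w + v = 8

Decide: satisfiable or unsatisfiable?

One satisfying assignment is x = 5, y = 3, z = 5, w = 6, v = 2, u = 3.
For the less obvious constraints — constraint 1: y + w = 9; constraint 2: x - v = 3; constraint 3: u - v = 1 — and the others hold by inspection.

Satisfiable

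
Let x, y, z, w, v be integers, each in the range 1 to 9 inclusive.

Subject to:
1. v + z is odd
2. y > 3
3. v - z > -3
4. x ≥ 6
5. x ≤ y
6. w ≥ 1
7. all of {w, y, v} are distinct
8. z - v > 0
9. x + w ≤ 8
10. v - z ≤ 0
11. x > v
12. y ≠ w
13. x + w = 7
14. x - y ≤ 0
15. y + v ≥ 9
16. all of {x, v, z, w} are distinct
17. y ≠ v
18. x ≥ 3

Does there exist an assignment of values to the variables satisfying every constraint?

Try x = 6, y = 6, z = 5, w = 1, v = 4.
Check constraint 3: v - z = -1; constraint 8: z - v = 1; constraint 9: x + w = 7. The remaining constraints are straightforward to verify.

Satisfiable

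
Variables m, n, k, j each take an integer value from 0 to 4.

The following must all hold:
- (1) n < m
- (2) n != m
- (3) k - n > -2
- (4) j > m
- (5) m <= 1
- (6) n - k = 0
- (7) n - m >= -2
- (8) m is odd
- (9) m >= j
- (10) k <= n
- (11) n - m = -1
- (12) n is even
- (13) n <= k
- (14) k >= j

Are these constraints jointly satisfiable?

Unsatisfiable

Constraints 1, 4, 10, and 14 give k ≤ n, n < m, m < j, j ≤ k. Chaining: k ≤ n < m < j ≤ k, which forces k < k — impossible.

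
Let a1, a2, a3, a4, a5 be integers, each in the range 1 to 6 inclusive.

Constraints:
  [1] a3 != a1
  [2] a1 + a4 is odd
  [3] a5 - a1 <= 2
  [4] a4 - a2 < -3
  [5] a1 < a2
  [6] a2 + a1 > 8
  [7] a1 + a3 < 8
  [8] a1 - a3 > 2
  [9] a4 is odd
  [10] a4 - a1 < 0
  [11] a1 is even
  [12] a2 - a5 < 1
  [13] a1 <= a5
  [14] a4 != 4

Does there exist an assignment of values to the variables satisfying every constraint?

Satisfiable

Try a1 = 4, a2 = 6, a3 = 1, a4 = 1, a5 = 6.
Check constraint 3: a5 - a1 = 2; constraint 4: a4 - a2 = -5. The remaining constraints are straightforward to verify.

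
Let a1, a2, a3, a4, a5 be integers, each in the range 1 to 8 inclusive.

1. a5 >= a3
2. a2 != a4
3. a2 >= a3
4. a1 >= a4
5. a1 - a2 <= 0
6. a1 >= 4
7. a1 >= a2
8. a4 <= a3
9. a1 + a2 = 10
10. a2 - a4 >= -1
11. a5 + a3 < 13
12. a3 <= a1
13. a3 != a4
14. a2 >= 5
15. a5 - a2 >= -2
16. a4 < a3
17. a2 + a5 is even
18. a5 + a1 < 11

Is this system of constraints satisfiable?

The assignment a1 = 5, a2 = 5, a3 = 5, a4 = 4, a5 = 5 works:
  constraint 5 holds since a1 - a2 = 0.
  constraint 9 holds since a1 + a2 = 10.
  constraint 10 holds since a2 - a4 = 1.
The rest check out directly.

Satisfiable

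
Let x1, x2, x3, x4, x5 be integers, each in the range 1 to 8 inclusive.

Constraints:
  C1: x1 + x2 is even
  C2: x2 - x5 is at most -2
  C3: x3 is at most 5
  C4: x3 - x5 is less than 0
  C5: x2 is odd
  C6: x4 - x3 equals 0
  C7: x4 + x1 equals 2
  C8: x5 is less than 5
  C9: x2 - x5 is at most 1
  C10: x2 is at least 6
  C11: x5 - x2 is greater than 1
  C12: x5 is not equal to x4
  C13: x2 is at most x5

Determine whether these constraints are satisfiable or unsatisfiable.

Unsatisfiable

From constraints 10 and 13: x5 ≥ x2 and x2 ≥ 6, so x5 ≥ 6. From constraint 8: x5 ≤ 4. But 4 < 6, so no value of x5 works.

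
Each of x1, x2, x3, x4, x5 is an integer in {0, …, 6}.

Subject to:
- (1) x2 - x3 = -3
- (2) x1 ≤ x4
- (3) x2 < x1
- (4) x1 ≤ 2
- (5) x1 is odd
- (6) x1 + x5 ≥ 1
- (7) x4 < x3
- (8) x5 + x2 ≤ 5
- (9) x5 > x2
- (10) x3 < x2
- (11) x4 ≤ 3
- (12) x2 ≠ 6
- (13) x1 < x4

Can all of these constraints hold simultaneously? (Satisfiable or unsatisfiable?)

Constraints 3, 7, 10, and 13 give x4 < x3, x3 < x2, x2 < x1, x1 < x4. Chaining: x4 < x3 < x2 < x1 < x4, which forces x4 < x4 — impossible.

Unsatisfiable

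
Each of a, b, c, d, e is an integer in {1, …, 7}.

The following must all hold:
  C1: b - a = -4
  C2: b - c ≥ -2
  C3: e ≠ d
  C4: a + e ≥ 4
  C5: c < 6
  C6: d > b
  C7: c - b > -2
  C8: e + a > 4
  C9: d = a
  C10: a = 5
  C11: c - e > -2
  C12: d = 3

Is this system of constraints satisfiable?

Unsatisfiable

Constraint 12 fixes d = 3 and constraint 10 fixes a = 5, but constraint 9 requires d = a. Since 3 ≠ 5, contradiction.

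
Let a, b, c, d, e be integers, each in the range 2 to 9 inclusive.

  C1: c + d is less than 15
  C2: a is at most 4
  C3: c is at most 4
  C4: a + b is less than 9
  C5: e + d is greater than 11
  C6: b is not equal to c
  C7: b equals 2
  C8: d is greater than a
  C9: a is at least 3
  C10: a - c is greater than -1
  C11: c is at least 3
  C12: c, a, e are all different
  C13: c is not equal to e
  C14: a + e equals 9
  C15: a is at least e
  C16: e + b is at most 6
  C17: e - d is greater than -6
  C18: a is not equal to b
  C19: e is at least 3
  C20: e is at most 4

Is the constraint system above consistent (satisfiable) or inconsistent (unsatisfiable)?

Constraints 2, 3, 9, 11, 19, and 20 confine each of c, a, e to the 2 values {3, 4}.
Constraint 12 requires all 3 of them to be distinct, but only 2 values are available — impossible by the pigeonhole principle.

Unsatisfiable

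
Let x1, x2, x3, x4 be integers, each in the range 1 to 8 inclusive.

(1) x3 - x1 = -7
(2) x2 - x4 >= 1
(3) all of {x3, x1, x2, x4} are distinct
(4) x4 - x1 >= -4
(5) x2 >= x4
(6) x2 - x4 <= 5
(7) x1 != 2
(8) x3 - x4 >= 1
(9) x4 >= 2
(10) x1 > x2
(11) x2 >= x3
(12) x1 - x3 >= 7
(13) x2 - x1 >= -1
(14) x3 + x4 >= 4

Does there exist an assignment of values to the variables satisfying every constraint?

Unsatisfiable

Constraints 6, 8, 12, and 13 give x3 − x4 ≥ 1, x4 − x2 ≥ -5, x2 − x1 ≥ -1, x1 − x3 ≥ 7.
Adding all 4 inequalities: the left sides telescope to 0, and the right sides sum to 1 + (-5) + (-1) + 7 = 2. So 0 ≥ 2, which is false.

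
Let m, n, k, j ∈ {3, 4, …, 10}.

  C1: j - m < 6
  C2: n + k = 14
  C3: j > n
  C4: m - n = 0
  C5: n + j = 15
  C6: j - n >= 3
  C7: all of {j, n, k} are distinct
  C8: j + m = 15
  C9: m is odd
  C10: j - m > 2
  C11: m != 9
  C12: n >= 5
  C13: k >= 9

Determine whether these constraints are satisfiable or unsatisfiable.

Setting (m, n, k, j) = (5, 5, 9, 10) satisfies everything: constraint 1: j - m = 5; constraint 2: n + k = 14; constraint 4: m - n = 0, and the others follow.

Satisfiable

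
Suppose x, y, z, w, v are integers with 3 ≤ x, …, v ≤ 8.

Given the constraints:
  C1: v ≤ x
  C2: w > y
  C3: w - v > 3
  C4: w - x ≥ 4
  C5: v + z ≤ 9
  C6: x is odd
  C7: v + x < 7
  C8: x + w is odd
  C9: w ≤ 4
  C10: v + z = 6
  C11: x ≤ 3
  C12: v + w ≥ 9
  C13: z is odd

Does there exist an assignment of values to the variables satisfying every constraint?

From constraints 1 and 11: v ≤ x ≤ 3. From constraint 9: w ≤ 4. Hence v + w ≤ 7. But constraint 12 requires v + w ≥ 9, and 9 > 7. Contradiction.

Unsatisfiable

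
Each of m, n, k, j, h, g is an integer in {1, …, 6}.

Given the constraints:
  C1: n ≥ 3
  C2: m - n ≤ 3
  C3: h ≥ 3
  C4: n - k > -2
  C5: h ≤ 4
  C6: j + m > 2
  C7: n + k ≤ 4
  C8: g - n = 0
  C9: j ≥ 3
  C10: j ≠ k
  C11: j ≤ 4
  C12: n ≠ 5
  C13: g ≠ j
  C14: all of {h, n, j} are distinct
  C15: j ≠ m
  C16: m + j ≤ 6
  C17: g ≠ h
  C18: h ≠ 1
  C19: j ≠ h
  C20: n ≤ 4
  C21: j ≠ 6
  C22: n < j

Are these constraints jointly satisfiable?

Unsatisfiable

Constraints 1, 3, 5, 9, 11, and 20 confine each of h, n, j to the 2 values {3, 4}.
Constraint 14 requires all 3 of them to be distinct, but only 2 values are available — impossible by the pigeonhole principle.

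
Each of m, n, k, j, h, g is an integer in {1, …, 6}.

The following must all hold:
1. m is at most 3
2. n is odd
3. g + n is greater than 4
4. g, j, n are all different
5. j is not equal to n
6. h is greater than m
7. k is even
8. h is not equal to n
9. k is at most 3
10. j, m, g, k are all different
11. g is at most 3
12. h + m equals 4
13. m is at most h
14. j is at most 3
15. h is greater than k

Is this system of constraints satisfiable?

Constraints 1, 9, 11, and 14 confine each of j, m, g, k to the 3 values {1, …, 3} (the domain already gives each ≥ 1).
Constraint 10 requires all 4 of them to be distinct, but only 3 values are available — impossible by the pigeonhole principle.

Unsatisfiable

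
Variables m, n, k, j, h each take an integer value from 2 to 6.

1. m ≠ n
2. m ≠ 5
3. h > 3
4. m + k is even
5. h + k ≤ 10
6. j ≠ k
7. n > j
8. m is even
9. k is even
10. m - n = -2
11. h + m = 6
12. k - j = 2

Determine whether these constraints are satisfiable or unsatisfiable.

Satisfiable

One satisfying assignment is m = 2, n = 4, k = 4, j = 2, h = 4.
For the less obvious constraints — constraint 5: h + k = 8; constraint 10: m - n = -2; constraint 11: h + m = 6 — and the others hold by inspection.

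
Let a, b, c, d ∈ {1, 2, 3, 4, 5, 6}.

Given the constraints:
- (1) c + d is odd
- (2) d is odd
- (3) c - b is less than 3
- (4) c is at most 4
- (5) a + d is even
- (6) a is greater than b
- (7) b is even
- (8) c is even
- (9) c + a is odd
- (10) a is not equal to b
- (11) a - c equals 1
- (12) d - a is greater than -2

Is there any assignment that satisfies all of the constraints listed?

One satisfying assignment is a = 5, b = 2, c = 4, d = 5.
For the less obvious constraints — constraint 3: c - b = 2; constraint 11: a - c = 1 — and the others hold by inspection.

Satisfiable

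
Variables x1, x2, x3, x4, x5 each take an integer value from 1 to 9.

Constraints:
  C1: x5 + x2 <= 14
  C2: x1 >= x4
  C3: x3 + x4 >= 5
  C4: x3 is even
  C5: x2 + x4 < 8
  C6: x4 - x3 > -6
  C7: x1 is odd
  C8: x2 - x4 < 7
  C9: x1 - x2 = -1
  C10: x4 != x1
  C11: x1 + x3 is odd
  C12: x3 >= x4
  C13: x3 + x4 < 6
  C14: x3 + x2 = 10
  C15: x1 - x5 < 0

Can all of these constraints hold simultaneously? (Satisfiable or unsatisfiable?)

Setting (x1, x2, x3, x4, x5) = (5, 6, 4, 1, 7) satisfies everything: constraint 1: x5 + x2 = 13; constraint 3: x3 + x4 = 5, and the others follow.

Satisfiable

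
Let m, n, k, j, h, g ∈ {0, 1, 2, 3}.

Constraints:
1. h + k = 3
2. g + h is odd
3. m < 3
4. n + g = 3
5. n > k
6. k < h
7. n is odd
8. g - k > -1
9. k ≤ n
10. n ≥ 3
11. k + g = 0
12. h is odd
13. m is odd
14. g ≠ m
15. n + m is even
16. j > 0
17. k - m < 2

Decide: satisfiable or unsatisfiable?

Try m = 1, n = 3, k = 0, j = 2, h = 3, g = 0.
Check constraint 1: h + k = 3; constraint 4: n + g = 3. The remaining constraints are straightforward to verify.

Satisfiable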